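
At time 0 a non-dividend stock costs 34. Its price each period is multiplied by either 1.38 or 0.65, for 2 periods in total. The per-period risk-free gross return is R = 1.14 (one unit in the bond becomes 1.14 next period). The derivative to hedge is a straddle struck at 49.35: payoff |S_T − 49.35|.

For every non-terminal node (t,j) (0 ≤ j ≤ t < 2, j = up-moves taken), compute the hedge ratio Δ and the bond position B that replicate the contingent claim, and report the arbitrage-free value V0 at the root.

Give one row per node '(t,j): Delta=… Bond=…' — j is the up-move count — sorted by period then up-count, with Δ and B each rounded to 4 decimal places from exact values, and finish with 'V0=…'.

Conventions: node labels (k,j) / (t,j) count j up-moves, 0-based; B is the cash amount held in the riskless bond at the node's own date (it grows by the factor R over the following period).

Under the risk-neutral measure, an up-move has probability p* = (R−d)/(u−d) = 0.6712 and values discount at R = 1.14.
Payoffs at expiry: V(2,0)=34.9850, V(2,1)=18.8520, V(2,2)=15.3996
Node (1,0) S=22.1000: V=(p*·18.8520+(1−p*)·34.9850)/1.14=21.1895; Δ=(18.8520−34.9850)/(30.4980−14.3650)=-1.0000; B=V−Δ·S=43.2895
Node (1,1) S=46.9200: V=(p*·15.3996+(1−p*)·18.8520)/1.14=14.5041; Δ=(15.3996−18.8520)/(64.7496−30.4980)=-0.1008; B=V−Δ·S=19.2334
Node (0,0) S=34.0000: V=(p*·14.5041+(1−p*)·21.1895)/1.14=14.6509; Δ=(14.5041−21.1895)/(46.9200−22.1000)=-0.2694; B=V−Δ·S=23.8090
Check: Δ(0,0)·S0 + B(0,0) = 14.6509 = V0.

(0,0): Delta=-0.2694 Bond=23.8090
(1,0): Delta=-1.0000 Bond=43.2895
(1,1): Delta=-0.1008 Bond=19.2334
V0=14.6509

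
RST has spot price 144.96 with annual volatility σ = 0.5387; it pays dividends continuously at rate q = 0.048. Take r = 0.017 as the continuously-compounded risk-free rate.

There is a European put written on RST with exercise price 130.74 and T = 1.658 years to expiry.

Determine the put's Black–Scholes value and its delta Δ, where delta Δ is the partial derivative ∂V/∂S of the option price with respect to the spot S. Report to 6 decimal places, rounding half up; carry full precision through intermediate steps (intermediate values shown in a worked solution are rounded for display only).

σ√T = 0.5387·√1.658 = 0.693648
d₁ = (ln(S/K) + (r−q+σ²/2)T) / (σ√T) = (ln(144.96/130.74) + (0.017−0.048+0.5387²/2)·1.658) / 0.693648 = (0.103247 + 0.189176) / 0.693648 = 0.421573
d₂ = d₁ − σ√T = 0.421573 − 0.693648 = -0.272075
e^{−rT} = 0.972208
e^{−qT} = 0.923500
N(−d₁) = 0.336668,  N(−d₂) = 0.607218
Put price V = K·e^{−rT}·N(−d₂) − S·e^{−qT}·N(−d₁) = 77.181302 − 45.070019 = 32.111283
Δ = −e^{−qT}·N(−d₁) = -0.310913

price = 32.111283
Δ = -0.310913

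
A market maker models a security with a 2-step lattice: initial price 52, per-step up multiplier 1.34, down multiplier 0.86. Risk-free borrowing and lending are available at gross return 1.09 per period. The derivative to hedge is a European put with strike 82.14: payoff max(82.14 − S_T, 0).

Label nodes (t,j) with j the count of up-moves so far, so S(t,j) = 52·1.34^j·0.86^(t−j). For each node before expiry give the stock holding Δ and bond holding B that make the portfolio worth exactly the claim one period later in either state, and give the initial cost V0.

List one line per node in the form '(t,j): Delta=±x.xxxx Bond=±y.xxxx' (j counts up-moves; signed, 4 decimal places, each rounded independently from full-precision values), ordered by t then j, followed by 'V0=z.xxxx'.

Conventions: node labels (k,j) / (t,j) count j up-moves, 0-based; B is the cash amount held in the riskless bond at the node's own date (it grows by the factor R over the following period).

(0,0): Delta=-0.8022 Bond=61.0201
(1,0): Delta=-1.0000 Bond=75.3578
(1,1): Delta=-0.6642 Bond=56.8967
V0=19.3060

Since d<R<u, set p* = (R−d)/(u−d) = 0.4792; price each node as the discounted p*-expectation of its children.
At maturity the claim pays: V(2,0)=43.6808, V(2,1)=22.2152, V(2,2)=0.0000
  t=1,j=0: stock 44.7200 → up 59.9248 (V=22.2152), down 38.4592 (V=43.6808). Price 30.6378; hedge Δ=-1.0000, bond B=75.3578.
  t=1,j=1: stock 69.6800 → up 93.3712 (V=0.0000), down 59.9248 (V=22.2152). Price 10.6151; hedge Δ=-0.6642, bond B=56.8967.
  t=0,j=0: stock 52.0000 → up 69.6800 (V=10.6151), down 44.7200 (V=30.6378). Price 19.3060; hedge Δ=-0.8022, bond B=61.0201.
As a check, the time-0 holding Δ(0,0)·S0 + B(0,0) comes to 19.3060 — exactly V0.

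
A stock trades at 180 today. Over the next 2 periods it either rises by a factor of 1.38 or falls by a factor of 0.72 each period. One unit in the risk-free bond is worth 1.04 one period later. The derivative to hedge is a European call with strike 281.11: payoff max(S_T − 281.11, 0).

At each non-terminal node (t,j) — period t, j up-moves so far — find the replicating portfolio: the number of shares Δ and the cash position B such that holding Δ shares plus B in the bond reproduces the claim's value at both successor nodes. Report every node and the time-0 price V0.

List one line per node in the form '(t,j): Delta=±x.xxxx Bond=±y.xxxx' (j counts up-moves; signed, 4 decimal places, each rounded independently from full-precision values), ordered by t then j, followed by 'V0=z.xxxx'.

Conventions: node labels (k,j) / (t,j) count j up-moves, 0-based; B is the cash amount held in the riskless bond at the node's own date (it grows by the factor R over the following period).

(0,0): Delta=0.2421 Bond=-30.1638
(1,0): Delta=0.0000 Bond=0.0000
(1,1): Delta=0.3762 Bond=-64.7014
V0=13.4061

Arbitrage-free pricing uses the up-move probability p* = (R−d)/(u−d) = 0.4848, discounting each step at R = 1.04.
Terminal payoffs: V(2,0)=0.0000, V(2,1)=0.0000, V(2,2)=61.6820
  t=1,j=0: stock 129.6000 → up 178.8480 (V=0.0000), down 93.3120 (V=0.0000). Price 0.0000; hedge Δ=0.0000, bond B=0.0000.
  t=1,j=1: stock 248.4000 → up 342.7920 (V=61.6820), down 178.8480 (V=0.0000). Price 28.7562; hedge Δ=0.3762, bond B=-64.7014.
  t=0,j=0: stock 180.0000 → up 248.4000 (V=28.7562), down 129.6000 (V=0.0000). Price 13.4061; hedge Δ=0.2421, bond B=-30.1638.
As a check, the time-0 holding Δ(0,0)·S0 + B(0,0) comes to 13.4061 — exactly V0.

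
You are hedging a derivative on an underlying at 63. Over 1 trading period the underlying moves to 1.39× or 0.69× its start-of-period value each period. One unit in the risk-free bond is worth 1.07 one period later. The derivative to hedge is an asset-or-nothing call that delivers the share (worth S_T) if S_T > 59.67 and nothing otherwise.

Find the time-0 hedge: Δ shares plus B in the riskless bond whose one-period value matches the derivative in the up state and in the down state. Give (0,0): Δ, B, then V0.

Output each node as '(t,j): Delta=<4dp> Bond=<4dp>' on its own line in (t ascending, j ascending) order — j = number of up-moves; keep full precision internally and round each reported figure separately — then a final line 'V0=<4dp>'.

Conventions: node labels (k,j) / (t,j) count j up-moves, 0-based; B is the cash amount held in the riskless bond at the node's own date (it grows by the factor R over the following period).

(0,0): Delta=1.9857 Bond=-80.6720
V0=44.4280

Arbitrage-free pricing uses the up-move probability p* = (R−d)/(u−d) = 0.5429, discounting each step at R = 1.07.
Payoffs at expiry: V(1,0)=0.0000, V(1,1)=87.5700
(0,0): S=63.0000. Δ = (V_up−V_dn)/(S_up−S_dn) = (87.5700−0.0000)/(87.5700−43.4700) = 1.9857. V = [p*·87.5700 + (1−p*)·0.0000]/1.07 = 44.4280. B = V − Δ·S = -80.6720.
As a check, the time-0 holding Δ(0,0)·S0 + B(0,0) comes to 44.4280 — exactly V0.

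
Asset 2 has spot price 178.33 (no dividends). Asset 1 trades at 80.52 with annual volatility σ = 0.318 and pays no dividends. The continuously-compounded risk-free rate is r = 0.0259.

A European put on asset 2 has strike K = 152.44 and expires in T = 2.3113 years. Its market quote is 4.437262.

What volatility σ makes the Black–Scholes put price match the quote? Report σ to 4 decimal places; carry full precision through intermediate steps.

At σ = 0.1673 the Black–Scholes value reproduces the quote:
σ√T = 0.1673·√2.3113 = 0.254346
d₁ = (ln(S/K) + (r+σ²/2)T) / (σ√T) = (ln(178.33/152.44) + (0.0259+0.1673²/2)·2.3113) / 0.254346 = (0.156865 + 0.092208) / 0.254346 = 0.979271
d₂ = d₁ − σ√T = 0.979271 − 0.254346 = 0.724925
e^{−rT} = 0.941894
N(−d₁) = 0.163723,  N(−d₂) = 0.234249
V = K·e^{−rT}·N(−d₂) − S·N(−d₁) = 33.633995 − 29.196733 = 4.437262 (matching the quote); vega is positive throughout, so no other σ reproduces this price

sigma = 0.1673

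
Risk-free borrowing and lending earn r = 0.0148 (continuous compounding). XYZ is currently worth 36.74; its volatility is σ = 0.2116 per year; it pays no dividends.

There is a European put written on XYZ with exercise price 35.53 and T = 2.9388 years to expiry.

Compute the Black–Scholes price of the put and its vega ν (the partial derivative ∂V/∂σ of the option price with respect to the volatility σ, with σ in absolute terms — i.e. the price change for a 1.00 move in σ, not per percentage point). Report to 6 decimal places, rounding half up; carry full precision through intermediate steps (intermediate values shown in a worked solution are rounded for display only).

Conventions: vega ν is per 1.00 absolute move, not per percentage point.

σ√T = 0.2116·√2.9388 = 0.362744
d₁ = (ln(S/K) + (r+σ²/2)T) / (σ√T) = (ln(36.74/35.53) + (0.0148+0.2116²/2)·2.9388) / 0.362744 = (0.033489 + 0.109286) / 0.362744 = 0.393596
d₂ = d₁ − σ√T = 0.393596 − 0.362744 = 0.030851
e^{−rT} = 0.957438
N(−d₁) = 0.346940,  N(−d₂) = 0.487694
Put price V = K·e^{−rT}·N(−d₂) − S·N(−d₁) = 16.590265 − 12.746567 = 3.843699
φ(d₁) = (1/√(2π))·e^{−d₁²/2} = 0.369207
ν = S·φ(d₁)·√T = 23.253820

price = 3.843699
ν = 23.253820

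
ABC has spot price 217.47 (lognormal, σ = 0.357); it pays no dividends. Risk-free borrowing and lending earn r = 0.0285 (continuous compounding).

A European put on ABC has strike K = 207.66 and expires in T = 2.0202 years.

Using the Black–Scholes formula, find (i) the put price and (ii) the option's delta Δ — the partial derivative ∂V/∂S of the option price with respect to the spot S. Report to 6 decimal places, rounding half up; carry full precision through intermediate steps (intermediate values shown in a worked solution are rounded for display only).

σ√T = 0.357·√2.0202 = 0.507417
d₁ = (ln(S/K) + (r+σ²/2)T) / (σ√T) = (ln(217.47/207.66) + (0.0285+0.357²/2)·2.0202) / 0.507417 = (0.046159 + 0.186312) / 0.507417 = 0.458145
d₂ = d₁ − σ√T = 0.458145 − 0.507417 = -0.049273
e^{−rT} = 0.944050
N(−d₁) = 0.323424,  N(−d₂) = 0.519649
Put price V = K·e^{−rT}·N(−d₂) − S·N(−d₁) = 101.872766 − 70.335054 = 31.537711
Δ = −N(−d₁) = -0.323424

price = 31.537711
Δ = -0.323424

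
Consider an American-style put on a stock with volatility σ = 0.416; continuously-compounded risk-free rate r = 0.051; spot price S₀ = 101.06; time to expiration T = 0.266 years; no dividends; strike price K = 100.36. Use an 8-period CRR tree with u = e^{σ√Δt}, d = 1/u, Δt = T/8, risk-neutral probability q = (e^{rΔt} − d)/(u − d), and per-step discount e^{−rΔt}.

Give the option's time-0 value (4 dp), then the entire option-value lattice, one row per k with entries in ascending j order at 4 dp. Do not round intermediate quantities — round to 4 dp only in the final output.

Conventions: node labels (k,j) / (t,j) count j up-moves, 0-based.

price = 7.5099
tree:
7.5099
10.7816 4.1606
14.9881 6.4793 1.7830
20.0697 9.7977 3.0785 0.4527
25.7488 14.2803 5.2071 0.8931 0.0000
31.1991 19.8689 8.5643 1.7619 0.0000 0.0000
36.2514 25.7488 13.5256 3.4756 0.0000 0.0000 0.0000
40.9345 31.1991 19.8689 6.8564 0.0000 0.0000 0.0000 0.0000
45.2755 36.2514 25.7488 13.5256 0.0000 0.0000 0.0000 0.0000 0.0000

Δt=0.03325, u=1.07881, d=0.92695, q=0.49222, disc=e^(-rΔt)=0.99831
k=8 terminal: V=max(K-S,0) → 45.2755 36.2514 25.7488 13.5256 0.0000 0.0000 0.0000 0.0000 0.0000
k=7: j=0 S=59.4255 intr=40.9345 cont=40.7645 V=40.9345[EX]; j=1 S=69.1609 intr=31.1991 cont=31.0291 V=31.1991[EX]; j=2 S=80.4911 intr=19.8689 cont=19.6988 V=19.8689[EX]; j=3 S=93.6775 intr=6.6825 cont=6.8564 V=6.8564[hold]; j=4 S=109.0242 intr=0.0000 cont=0.0000 V=0.0000[hold]; j=5 S=126.8851 intr=0.0000 cont=0.0000 V=0.0000[hold]; j=6 S=147.6720 intr=0.0000 cont=0.0000 V=0.0000[hold]; j=7 S=171.8643 intr=0.0000 cont=0.0000 V=0.0000[hold]
k=6: j=0 S=64.1086 intr=36.2514 cont=36.0813 V=36.2514[EX]; j=1 S=74.6112 intr=25.7488 cont=25.5787 V=25.7488[EX]; j=2 S=86.8344 intr=13.5256 cont=13.4410 V=13.5256[EX]; j=3 S=101.0600 intr=0.0000 cont=3.4756 V=3.4756[hold]; j=4 S=117.6161 intr=0.0000 cont=0.0000 V=0.0000[hold]; j=5 S=136.8845 intr=0.0000 cont=0.0000 V=0.0000[hold]; j=6 S=159.3096 intr=0.0000 cont=0.0000 V=0.0000[hold]
k=5: j=0 S=69.1609 intr=31.1991 cont=31.0291 V=31.1991[EX]; j=1 S=80.4911 intr=19.8689 cont=19.6988 V=19.8689[EX]; j=2 S=93.6775 intr=6.6825 cont=8.5643 V=8.5643[hold]; j=3 S=109.0242 intr=0.0000 cont=1.7619 V=1.7619[hold]; j=4 S=126.8851 intr=0.0000 cont=0.0000 V=0.0000[hold]; j=5 S=147.6720 intr=0.0000 cont=0.0000 V=0.0000[hold]
k=4: j=0 S=74.6112 intr=25.7488 cont=25.5787 V=25.7488[EX]; j=1 S=86.8344 intr=13.5256 cont=14.2803 V=14.2803[hold]; j=2 S=101.0600 intr=0.0000 cont=5.2071 V=5.2071[hold]; j=3 S=117.6161 intr=0.0000 cont=0.8931 V=0.8931[hold]; j=4 S=136.8845 intr=0.0000 cont=0.0000 V=0.0000[hold]
k=3: j=0 S=80.4911 intr=19.8689 cont=20.0697 V=20.0697[hold]; j=1 S=93.6775 intr=6.6825 cont=9.7977 V=9.7977[hold]; j=2 S=109.0242 intr=0.0000 cont=3.0785 V=3.0785[hold]; j=3 S=126.8851 intr=0.0000 cont=0.4527 V=0.4527[hold]
k=2: j=0 S=86.8344 intr=13.5256 cont=14.9881 V=14.9881[hold]; j=1 S=101.0600 intr=0.0000 cont=6.4793 V=6.4793[hold]; j=2 S=117.6161 intr=0.0000 cont=1.7830 V=1.7830[hold]
k=1: j=0 S=93.6775 intr=6.6825 cont=10.7816 V=10.7816[hold]; j=1 S=109.0242 intr=0.0000 cont=4.1606 V=4.1606[hold]
k=0: j=0 S=101.0600 intr=0.0000 cont=7.5099 V=7.5099[hold]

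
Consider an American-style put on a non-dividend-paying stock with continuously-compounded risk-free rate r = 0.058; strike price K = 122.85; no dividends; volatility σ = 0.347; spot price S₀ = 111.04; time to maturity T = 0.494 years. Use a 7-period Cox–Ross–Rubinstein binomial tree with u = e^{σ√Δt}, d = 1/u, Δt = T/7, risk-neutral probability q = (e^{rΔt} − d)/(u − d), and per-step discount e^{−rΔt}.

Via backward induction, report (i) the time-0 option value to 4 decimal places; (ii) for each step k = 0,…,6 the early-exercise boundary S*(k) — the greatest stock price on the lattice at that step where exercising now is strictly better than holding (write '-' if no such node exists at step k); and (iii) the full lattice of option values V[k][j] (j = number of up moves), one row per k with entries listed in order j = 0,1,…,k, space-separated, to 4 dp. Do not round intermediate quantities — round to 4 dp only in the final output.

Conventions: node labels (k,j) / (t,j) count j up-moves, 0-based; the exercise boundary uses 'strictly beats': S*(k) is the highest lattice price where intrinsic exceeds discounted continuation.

params: Δt=0.07057 u=1.09656 d=0.91194 q=0.49919 e^(-rΔt)=0.99592
t_7 payoffs: 64.6072 52.8159 38.6373 21.5882 1.0875 0.0000 0.0000 0.0000
t_6: node(6,0) S=63.8669 payoff=58.9831 vs cont=58.4813 → 58.9831 [stop]  node(6,1) S=76.7969 payoff=46.0531 vs cont=45.5513 → 46.0531 [stop]  node(6,2) S=92.3446 payoff=30.5054 vs cont=30.0036 → 30.5054 [stop]  node(6,3) S=111.0400 payoff=11.8100 vs cont=11.3082 → 11.8100 [stop]  node(6,4) S=133.5203 payoff=0.0000 vs cont=0.5424 → 0.5424 [wait]  node(6,5) S=160.5518 payoff=0.0000 vs cont=0.0000 → 0.0000 [wait]  node(6,6) S=193.0559 payoff=0.0000 vs cont=0.0000 → 0.0000 [wait]  ⇒ S*(6)=111.0400
t_5: node(5,0) S=70.0341 payoff=52.8159 vs cont=52.3140 → 52.8159 [stop]  node(5,1) S=84.2127 payoff=38.6373 vs cont=38.1355 → 38.6373 [stop]  node(5,2) S=101.2618 payoff=21.5882 vs cont=21.0864 → 21.5882 [stop]  node(5,3) S=121.7625 payoff=1.0875 vs cont=6.1601 → 6.1601 [wait]  node(5,4) S=146.4135 payoff=0.0000 vs cont=0.2705 → 0.2705 [wait]  node(5,5) S=176.0553 payoff=0.0000 vs cont=0.0000 → 0.0000 [wait]  ⇒ S*(5)=101.2618
t_4: node(4,0) S=76.7969 payoff=46.0531 vs cont=45.5513 → 46.0531 [stop]  node(4,1) S=92.3446 payoff=30.5054 vs cont=30.0036 → 30.5054 [stop]  node(4,2) S=111.0400 payoff=11.8100 vs cont=13.8300 → 13.8300 [wait]  node(4,3) S=133.5203 payoff=0.0000 vs cont=3.2070 → 3.2070 [wait]  node(4,4) S=160.5518 payoff=0.0000 vs cont=0.1349 → 0.1349 [wait]  ⇒ S*(4)=92.3446
t_3: node(3,0) S=84.2127 payoff=38.6373 vs cont=38.1355 → 38.6373 [stop]  node(3,1) S=101.2618 payoff=21.5882 vs cont=22.0907 → 22.0907 [wait]  node(3,2) S=121.7625 payoff=1.0875 vs cont=8.4923 → 8.4923 [wait]  node(3,3) S=146.4135 payoff=0.0000 vs cont=1.6666 → 1.6666 [wait]  ⇒ S*(3)=84.2127
t_2: node(2,0) S=92.3446 payoff=30.5054 vs cont=30.2533 → 30.5054 [stop]  node(2,1) S=111.0400 payoff=11.8100 vs cont=15.2400 → 15.2400 [wait]  node(2,2) S=133.5203 payoff=0.0000 vs cont=5.0642 → 5.0642 [wait]  ⇒ S*(2)=92.3446
t_1: node(1,0) S=101.2618 payoff=21.5882 vs cont=22.7916 → 22.7916 [wait]  node(1,1) S=121.7625 payoff=1.0875 vs cont=10.1189 → 10.1189 [wait]  ⇒ S*(1)=-
t_0: node(0,0) S=111.0400 payoff=11.8100 vs cont=16.3983 → 16.3983 [wait]  ⇒ S*(0)=-

price = 16.3983
boundary = - - 92.3446 84.2127 92.3446 101.2618 111.0400
tree:
16.3983
22.7916 10.1189
30.5054 15.2400 5.0642
38.6373 22.0907 8.4923 1.6666
46.0531 30.5054 13.8300 3.2070 0.1349
52.8159 38.6373 21.5882 6.1601 0.2705 0.0000
58.9831 46.0531 30.5054 11.8100 0.5424 0.0000 0.0000
64.6072 52.8159 38.6373 21.5882 1.0875 0.0000 0.0000 0.0000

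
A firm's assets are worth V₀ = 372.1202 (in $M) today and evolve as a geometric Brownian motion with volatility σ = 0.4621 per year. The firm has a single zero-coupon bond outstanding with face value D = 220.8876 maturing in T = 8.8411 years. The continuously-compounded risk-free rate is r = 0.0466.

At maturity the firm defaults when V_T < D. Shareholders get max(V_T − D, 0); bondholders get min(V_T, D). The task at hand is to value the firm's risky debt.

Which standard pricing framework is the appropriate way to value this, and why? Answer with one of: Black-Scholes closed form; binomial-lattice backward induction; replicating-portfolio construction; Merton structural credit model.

framework: Merton structural credit model

Key observation: the question is about default risk generated by asset-value dynamics against a debt face of 220.8876 — the structural framework prices exactly that.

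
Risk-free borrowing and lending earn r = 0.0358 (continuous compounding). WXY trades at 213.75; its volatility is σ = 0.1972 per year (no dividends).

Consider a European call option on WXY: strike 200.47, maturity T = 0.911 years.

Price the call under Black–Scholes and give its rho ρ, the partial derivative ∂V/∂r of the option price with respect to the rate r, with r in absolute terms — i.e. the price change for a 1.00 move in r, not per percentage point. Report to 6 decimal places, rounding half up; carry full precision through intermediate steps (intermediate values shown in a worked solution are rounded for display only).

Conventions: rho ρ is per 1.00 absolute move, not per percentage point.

price = 27.112759
ρ = 117.151028

σ√T = 0.1972·√0.911 = 0.188220
d₁ = (ln(S/K) + (r+σ²/2)T) / (σ√T) = (ln(213.75/200.47) + (0.0358+0.1972²/2)·0.911) / 0.188220 = (0.064142 + 0.050327) / 0.188220 = 0.608169
d₂ = d₁ − σ√T = 0.608169 − 0.188220 = 0.419949
e^{−rT} = 0.967912
N(d₁) = 0.728462,  N(d₂) = 0.662739
Call price V = S·N(d₁) − K·e^{−rT}·N(d₂) = 155.708837 − 128.596079 = 27.112759
ρ = K·T·e^{−rT}·N(d₂) = 117.151028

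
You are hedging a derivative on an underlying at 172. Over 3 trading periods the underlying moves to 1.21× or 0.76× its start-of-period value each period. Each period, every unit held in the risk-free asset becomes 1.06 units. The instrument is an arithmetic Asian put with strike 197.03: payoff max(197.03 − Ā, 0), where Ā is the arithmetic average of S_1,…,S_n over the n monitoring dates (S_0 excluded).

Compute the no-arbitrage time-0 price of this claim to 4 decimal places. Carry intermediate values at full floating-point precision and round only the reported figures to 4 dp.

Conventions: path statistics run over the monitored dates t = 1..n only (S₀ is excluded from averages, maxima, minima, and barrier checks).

Set p* = 0.6667 (from d < R < u); the path-dependent value is the discounted p*-expectation over all price paths.
Enumerate all 2^3 = 8 price paths (U = up ×1.21, D = down ×0.76); each path with k up-moves has probability p*^k·(1−p*)^(3−k).
DDD: Ā=101.8570, payoff=95.1730, prob=0.037037
UDD: Ā=162.1671, payoff=34.8629, prob=0.074074
DUD: Ā=136.3671, payoff=60.6629, prob=0.074074
UUD: Ā=217.1108, payoff=0.0000, prob=0.148148
DDU: Ā=116.7591, payoff=80.2709, prob=0.074074
UDU: Ā=185.8928, payoff=11.1372, prob=0.148148
DUU: Ā=160.0928, payoff=36.9372, prob=0.148148
UUU: Ā=254.8846, payoff=0.0000, prob=0.296296
Price = Σ prob·payoff / R^3 = 23.669040 / 1.191016 = 19.8730

price = 19.8730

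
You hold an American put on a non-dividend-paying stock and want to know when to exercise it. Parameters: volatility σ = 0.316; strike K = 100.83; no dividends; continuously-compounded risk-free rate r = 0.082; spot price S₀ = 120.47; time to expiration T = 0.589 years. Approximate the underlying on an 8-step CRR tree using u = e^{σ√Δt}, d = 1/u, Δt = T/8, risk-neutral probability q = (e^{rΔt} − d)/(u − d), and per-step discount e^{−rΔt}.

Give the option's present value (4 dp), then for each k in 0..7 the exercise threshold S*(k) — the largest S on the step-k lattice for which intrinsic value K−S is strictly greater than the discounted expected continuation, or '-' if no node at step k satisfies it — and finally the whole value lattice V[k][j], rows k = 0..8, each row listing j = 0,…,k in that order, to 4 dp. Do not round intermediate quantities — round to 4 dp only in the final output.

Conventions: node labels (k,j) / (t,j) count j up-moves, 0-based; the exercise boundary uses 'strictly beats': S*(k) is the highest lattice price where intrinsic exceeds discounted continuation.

Δt=0.07362  u=1.08953  d=0.91783  q=0.51385  discount=0.99398
step 8 (expiry): payoffs max(K−S,0) = 40.1597 28.8102 15.3376 0.0000 0.0000 0.0000 0.0000 0.0000 0.0000
step 7: (k=7,j=0): S=66.1020, K−S=34.7280, hold=34.1211 ⇒ V=34.7280 exercise | (k=7,j=1): S=78.4675, K−S=22.3625, hold=21.7556 ⇒ V=22.3625 exercise | (k=7,j=2): S=93.1463, K−S=7.6837, hold=7.4115 ⇒ V=7.6837 exercise | (k=7,j=3): S=110.5710, K−S=0.0000, hold=0.0000 ⇒ V=0.0000 continue | (k=7,j=4): S=131.2553, K−S=0.0000, hold=0.0000 ⇒ V=0.0000 continue | (k=7,j=5): S=155.8089, K−S=0.0000, hold=0.0000 ⇒ V=0.0000 continue | (k=7,j=6): S=184.9558, K−S=0.0000, hold=0.0000 ⇒ V=0.0000 continue | (k=7,j=7): S=219.5551, K−S=0.0000, hold=0.0000 ⇒ V=0.0000 continue  boundary S*=93.1463
step 6: (k=6,j=0): S=72.0198, K−S=28.8102, hold=28.2033 ⇒ V=28.8102 exercise | (k=6,j=1): S=85.4924, K−S=15.3376, hold=14.7307 ⇒ V=15.3376 exercise | (k=6,j=2): S=101.4853, K−S=0.0000, hold=3.7130 ⇒ V=3.7130 continue | (k=6,j=3): S=120.4700, K−S=0.0000, hold=0.0000 ⇒ V=0.0000 continue | (k=6,j=4): S=143.0061, K−S=0.0000, hold=0.0000 ⇒ V=0.0000 continue | (k=6,j=5): S=169.7579, K−S=0.0000, hold=0.0000 ⇒ V=0.0000 continue | (k=6,j=6): S=201.5142, K−S=0.0000, hold=0.0000 ⇒ V=0.0000 continue  boundary S*=85.4924
step 5: (k=5,j=0): S=78.4675, K−S=22.3625, hold=21.7556 ⇒ V=22.3625 exercise | (k=5,j=1): S=93.1463, K−S=7.6837, hold=9.3080 ⇒ V=9.3080 continue | (k=5,j=2): S=110.5710, K−S=0.0000, hold=1.7942 ⇒ V=1.7942 continue | (k=5,j=3): S=131.2553, K−S=0.0000, hold=0.0000 ⇒ V=0.0000 continue | (k=5,j=4): S=155.8089, K−S=0.0000, hold=0.0000 ⇒ V=0.0000 continue | (k=5,j=5): S=184.9558, K−S=0.0000, hold=0.0000 ⇒ V=0.0000 continue  boundary S*=78.4675
step 4: (k=4,j=0): S=85.4924, K−S=15.3376, hold=15.5602 ⇒ V=15.5602 continue | (k=4,j=1): S=101.4853, K−S=0.0000, hold=5.4143 ⇒ V=5.4143 continue | (k=4,j=2): S=120.4700, K−S=0.0000, hold=0.8670 ⇒ V=0.8670 continue | (k=4,j=3): S=143.0061, K−S=0.0000, hold=0.0000 ⇒ V=0.0000 continue | (k=4,j=4): S=169.7579, K−S=0.0000, hold=0.0000 ⇒ V=0.0000 continue  boundary S*=-
step 3: (k=3,j=0): S=93.1463, K−S=7.6837, hold=10.2845 ⇒ V=10.2845 continue | (k=3,j=1): S=110.5710, K−S=0.0000, hold=3.0592 ⇒ V=3.0592 continue | (k=3,j=2): S=131.2553, K−S=0.0000, hold=0.4190 ⇒ V=0.4190 continue | (k=3,j=3): S=155.8089, K−S=0.0000, hold=0.0000 ⇒ V=0.0000 continue  boundary S*=-
step 2: (k=2,j=0): S=101.4853, K−S=0.0000, hold=6.5322 ⇒ V=6.5322 continue | (k=2,j=1): S=120.4700, K−S=0.0000, hold=1.6923 ⇒ V=1.6923 continue | (k=2,j=2): S=143.0061, K−S=0.0000, hold=0.2025 ⇒ V=0.2025 continue  boundary S*=-
step 1: (k=1,j=0): S=110.5710, K−S=0.0000, hold=4.0209 ⇒ V=4.0209 continue | (k=1,j=1): S=131.2553, K−S=0.0000, hold=0.9212 ⇒ V=0.9212 continue  boundary S*=-
step 0: (k=0,j=0): S=120.4700, K−S=0.0000, hold=2.4135 ⇒ V=2.4135 continue  boundary S*=-

price = 2.4135
boundary = - - - - - 78.4675 85.4924 93.1463
tree:
2.4135
4.0209 0.9212
6.5322 1.6923 0.2025
10.2845 3.0592 0.4190 0.0000
15.5602 5.4143 0.8670 0.0000 0.0000
22.3625 9.3080 1.7942 0.0000 0.0000 0.0000
28.8102 15.3376 3.7130 0.0000 0.0000 0.0000 0.0000
34.7280 22.3625 7.6837 0.0000 0.0000 0.0000 0.0000 0.0000
40.1597 28.8102 15.3376 0.0000 0.0000 0.0000 0.0000 0.0000 0.0000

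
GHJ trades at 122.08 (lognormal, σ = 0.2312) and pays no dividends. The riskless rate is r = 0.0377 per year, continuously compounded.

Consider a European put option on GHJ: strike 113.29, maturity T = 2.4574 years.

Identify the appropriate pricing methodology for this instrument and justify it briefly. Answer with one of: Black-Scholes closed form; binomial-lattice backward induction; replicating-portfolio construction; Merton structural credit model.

Key observation: the strike-113.29 put on GHJ is European-exercise on a continuously-modelled lognormal underlying, so its value is a single closed-form evaluation.

framework: Black-Scholes closed form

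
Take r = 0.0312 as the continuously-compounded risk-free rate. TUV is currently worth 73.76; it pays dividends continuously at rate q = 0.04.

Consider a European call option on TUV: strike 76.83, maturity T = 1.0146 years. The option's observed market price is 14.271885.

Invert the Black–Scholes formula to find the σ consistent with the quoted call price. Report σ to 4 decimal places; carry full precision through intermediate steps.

At σ = 0.5559 the Black–Scholes value reproduces the quote:
σ√T = 0.5559·√1.0146 = 0.559943
d₁ = (ln(S/K) + (r−q+σ²/2)T) / (σ√T) = (ln(73.76/76.83) + (0.0312−0.04+0.5559²/2)·1.0146) / 0.559943 = (-0.040779 + 0.147840) / 0.559943 = 0.191200
d₂ = d₁ − σ√T = 0.191200 − 0.559943 = -0.368743
e^{−rT} = 0.968840
e^{−qT} = 0.960229
N(d₁) = 0.575816,  N(d₂) = 0.356160
V = S·e^{−qT}·N(d₁) − K·e^{−rT}·N(d₂) = 40.782975 − 26.511090 = 14.271885 (equal to the quote); since ∂V/∂σ > 0 for all σ, the implied volatility is unique

sigma = 0.5559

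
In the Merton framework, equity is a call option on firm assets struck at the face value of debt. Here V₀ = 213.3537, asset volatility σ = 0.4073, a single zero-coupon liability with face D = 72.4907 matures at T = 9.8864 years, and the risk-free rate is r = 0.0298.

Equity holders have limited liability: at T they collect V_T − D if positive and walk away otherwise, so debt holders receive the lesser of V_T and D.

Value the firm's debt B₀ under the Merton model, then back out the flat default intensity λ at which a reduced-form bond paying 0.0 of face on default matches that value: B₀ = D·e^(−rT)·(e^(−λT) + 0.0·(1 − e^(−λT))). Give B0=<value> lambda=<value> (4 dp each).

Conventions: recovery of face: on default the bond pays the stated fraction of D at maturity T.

Equity is a call on the firm's assets struck at D = 72.4907:
d₁ = [ln(V₀/D) + (r + σ²/2)T] / (σ√T)
   = [ln(213.3537/72.4907) + (0.0298 + 0.5·0.4073²)·9.8864] / (0.4073·√9.8864)
   = [1.079493 + 1.114658] / 1.280659 = 1.713299
d₂ = d₁ − σ√T = 1.713299 − 1.280659 = 0.432640
N(d₁) = 0.956671,  N(d₂) = 0.667362,  e^(−rT) = 0.744818
E₀ = V₀·N(d₁) − D·e^(−rT)·N(d₂)
   = 213.3537·0.956671 − 72.4907·0.744818·0.667362 = 168.076869
B₀ = V₀ − E₀ = 213.3537 − 168.076869 = 45.276831
e^(−λT) = (B₀·e^(rT)/D − 0)/(1 − 0) = (45.2768·1.342609/72.4907 − 0)/1 = 0.83857706
λ = −ln(0.83857706)/9.8864 = 0.017807

B0=45.2768 lambda=0.0178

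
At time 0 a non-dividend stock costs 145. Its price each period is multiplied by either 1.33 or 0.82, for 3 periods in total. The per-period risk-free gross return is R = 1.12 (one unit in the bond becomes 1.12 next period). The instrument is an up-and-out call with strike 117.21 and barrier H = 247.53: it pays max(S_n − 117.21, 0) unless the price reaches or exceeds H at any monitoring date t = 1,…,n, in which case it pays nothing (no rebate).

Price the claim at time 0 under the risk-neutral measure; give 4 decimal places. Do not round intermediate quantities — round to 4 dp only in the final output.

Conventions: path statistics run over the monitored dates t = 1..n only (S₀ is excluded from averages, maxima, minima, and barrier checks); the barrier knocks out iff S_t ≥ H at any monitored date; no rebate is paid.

price = 21.5398

No-arbitrage gives p* = (R−d)/(u−d) = 0.5882: enumerate every path, weight its payoff by its p*-probability, and discount by R^3.
Enumerate all 2^3 = 8 price paths (U = up ×1.33, D = down ×0.82); each path with k up-moves has probability p*^k·(1−p*)^(3−k).
DDD: M=118.9000, payoff=0.0000, prob=0.069815
UDD: M=192.8500, payoff=12.4623, prob=0.099735
DUD: M=158.1370, payoff=12.4623, prob=0.099735
UUD: M=256.4905, payoff=0.0000, prob=0.142479
DDU: M=129.6723, payoff=12.4623, prob=0.099735
UDU: M=210.3222, payoff=93.1122, prob=0.142479
DUU: M=210.3222, payoff=93.1122, prob=0.142479
UUU: M=341.1324, payoff=0.0000, prob=0.203542
Price = Σ prob·payoff / R^3 = 30.261904 / 1.404928 = 21.5398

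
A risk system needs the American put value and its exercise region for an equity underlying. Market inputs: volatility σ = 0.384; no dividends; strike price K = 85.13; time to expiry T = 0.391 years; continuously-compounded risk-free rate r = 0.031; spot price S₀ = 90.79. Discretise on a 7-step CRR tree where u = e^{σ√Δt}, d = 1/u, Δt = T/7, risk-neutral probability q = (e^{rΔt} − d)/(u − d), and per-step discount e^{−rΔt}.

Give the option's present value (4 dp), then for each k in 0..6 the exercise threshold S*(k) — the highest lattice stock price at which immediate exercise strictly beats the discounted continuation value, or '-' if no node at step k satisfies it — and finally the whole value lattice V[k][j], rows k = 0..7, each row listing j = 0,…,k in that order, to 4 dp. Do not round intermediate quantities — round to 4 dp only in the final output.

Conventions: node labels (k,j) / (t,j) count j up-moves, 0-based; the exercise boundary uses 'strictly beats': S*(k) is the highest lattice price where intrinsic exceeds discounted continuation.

Δt=0.05586  u=1.09500  d=0.91324  q=0.48686  discount=0.99827
step 7 (expiry): payoffs max(K−S,0) = 37.0309 27.4579 15.9796 2.2168 0.0000 0.0000 0.0000 0.0000
step 6: (k=6,j=0): S=52.6686, K−S=32.4614, hold=32.3141 ⇒ V=32.4614 exercise | (k=6,j=1): S=63.1510, K−S=21.9790, hold=21.8317 ⇒ V=21.9790 exercise | (k=6,j=2): S=75.7198, K−S=9.4102, hold=9.2630 ⇒ V=9.4102 exercise | (k=6,j=3): S=90.7900, K−S=0.0000, hold=1.1356 ⇒ V=1.1356 continue | (k=6,j=4): S=108.8596, K−S=0.0000, hold=0.0000 ⇒ V=0.0000 continue | (k=6,j=5): S=130.5256, K−S=0.0000, hold=0.0000 ⇒ V=0.0000 continue | (k=6,j=6): S=156.5036, K−S=0.0000, hold=0.0000 ⇒ V=0.0000 continue  boundary S*=75.7198
step 5: (k=5,j=0): S=57.6721, K−S=27.4579, hold=27.3106 ⇒ V=27.4579 exercise | (k=5,j=1): S=69.1504, K−S=15.9796, hold=15.8323 ⇒ V=15.9796 exercise | (k=5,j=2): S=82.9132, K−S=2.2168, hold=5.3723 ⇒ V=5.3723 continue | (k=5,j=3): S=99.4151, K−S=0.0000, hold=0.5817 ⇒ V=0.5817 continue | (k=5,j=4): S=119.2014, K−S=0.0000, hold=0.0000 ⇒ V=0.0000 continue | (k=5,j=5): S=142.9256, K−S=0.0000, hold=0.0000 ⇒ V=0.0000 continue  boundary S*=69.1504
step 4: (k=4,j=0): S=63.1510, K−S=21.9790, hold=21.8317 ⇒ V=21.9790 exercise | (k=4,j=1): S=75.7198, K−S=9.4102, hold=10.7966 ⇒ V=10.7966 continue | (k=4,j=2): S=90.7900, K−S=0.0000, hold=3.0347 ⇒ V=3.0347 continue | (k=4,j=3): S=108.8596, K−S=0.0000, hold=0.2980 ⇒ V=0.2980 continue | (k=4,j=4): S=130.5256, K−S=0.0000, hold=0.0000 ⇒ V=0.0000 continue  boundary S*=63.1510
step 3: (k=3,j=0): S=69.1504, K−S=15.9796, hold=16.5061 ⇒ V=16.5061 continue | (k=3,j=1): S=82.9132, K−S=2.2168, hold=7.0055 ⇒ V=7.0055 continue | (k=3,j=2): S=99.4151, K−S=0.0000, hold=1.6993 ⇒ V=1.6993 continue | (k=3,j=3): S=119.2014, K−S=0.0000, hold=0.1526 ⇒ V=0.1526 continue  boundary S*=-
step 2: (k=2,j=0): S=75.7198, K−S=9.4102, hold=11.8600 ⇒ V=11.8600 continue | (k=2,j=1): S=90.7900, K−S=0.0000, hold=4.4145 ⇒ V=4.4145 continue | (k=2,j=2): S=108.8596, K−S=0.0000, hold=0.9447 ⇒ V=0.9447 continue  boundary S*=-
step 1: (k=1,j=0): S=82.9132, K−S=2.2168, hold=8.2208 ⇒ V=8.2208 continue | (k=1,j=1): S=99.4151, K−S=0.0000, hold=2.7204 ⇒ V=2.7204 continue  boundary S*=-
step 0: (k=0,j=0): S=90.7900, K−S=0.0000, hold=5.5333 ⇒ V=5.5333 continue  boundary S*=-

price = 5.5333
boundary = - - - - 63.1510 69.1504 75.7198
tree:
5.5333
8.2208 2.7204
11.8600 4.4145 0.9447
16.5061 7.0055 1.6993 0.1526
21.9790 10.7966 3.0347 0.2980 0.0000
27.4579 15.9796 5.3723 0.5817 0.0000 0.0000
32.4614 21.9790 9.4102 1.1356 0.0000 0.0000 0.0000
37.0309 27.4579 15.9796 2.2168 0.0000 0.0000 0.0000 0.0000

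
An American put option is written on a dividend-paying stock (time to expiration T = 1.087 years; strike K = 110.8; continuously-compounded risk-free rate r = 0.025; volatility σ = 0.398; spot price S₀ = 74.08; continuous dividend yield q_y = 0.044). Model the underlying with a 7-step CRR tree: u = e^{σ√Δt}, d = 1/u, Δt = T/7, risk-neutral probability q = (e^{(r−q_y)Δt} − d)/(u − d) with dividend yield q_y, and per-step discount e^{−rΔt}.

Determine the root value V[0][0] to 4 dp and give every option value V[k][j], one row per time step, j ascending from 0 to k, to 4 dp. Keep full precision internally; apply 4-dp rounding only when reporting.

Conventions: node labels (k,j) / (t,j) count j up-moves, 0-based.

Δt=0.15529  u=1.16981  d=0.85484  q=0.45152  discount=0.99613
step 7 (expiry): payoffs max(K−S,0) = 86.0881 76.9831 64.5235 47.4732 24.1408 0.0000 0.0000 0.0000
k=6: (k=6,j=0): S=28.9081, K−S=81.8919, hold=81.6594 ⇒ V=81.8919 exercise | (k=6,j=1): S=39.5592, K−S=71.2408, hold=71.0809 ⇒ V=71.2408 exercise | (k=6,j=2): S=54.1345, K−S=56.6655, hold=56.6048 ⇒ V=56.6655 exercise | (k=6,j=3): S=74.0800, K−S=36.7200, hold=36.7951 ⇒ V=36.7951 continue | (k=6,j=4): S=101.3743, K−S=9.4257, hold=13.1895 ⇒ V=13.1895 continue | (k=6,j=5): S=138.7251, K−S=0.0000, hold=0.0000 ⇒ V=0.0000 continue | (k=6,j=6): S=189.8375, K−S=0.0000, hold=0.0000 ⇒ V=0.0000 continue
k=5: (k=5,j=0): S=33.8169, K−S=76.9831, hold=76.7841 ⇒ V=76.9831 exercise | (k=5,j=1): S=46.2765, K−S=64.5235, hold=64.4093 ⇒ V=64.5235 exercise | (k=5,j=2): S=63.3268, K−S=47.4732, hold=47.5089 ⇒ V=47.5089 continue | (k=5,j=3): S=86.6592, K−S=24.1408, hold=26.0355 ⇒ V=26.0355 continue | (k=5,j=4): S=118.5882, K−S=0.0000, hold=7.2062 ⇒ V=7.2062 continue | (k=5,j=5): S=162.2813, K−S=0.0000, hold=0.0000 ⇒ V=0.0000 continue
k=4: (k=4,j=0): S=39.5592, K−S=71.2408, hold=71.0809 ⇒ V=71.2408 exercise | (k=4,j=1): S=54.1345, K−S=56.6655, hold=56.6209 ⇒ V=56.6655 exercise | (k=4,j=2): S=74.0800, K−S=36.7200, hold=37.6668 ⇒ V=37.6668 continue | (k=4,j=3): S=101.3743, K−S=9.4257, hold=17.4658 ⇒ V=17.4658 continue | (k=4,j=4): S=138.7251, K−S=0.0000, hold=3.9372 ⇒ V=3.9372 continue
k=3: (k=3,j=0): S=46.2765, K−S=64.5235, hold=64.4093 ⇒ V=64.5235 exercise | (k=3,j=1): S=63.3268, K−S=47.4732, hold=47.9009 ⇒ V=47.9009 continue | (k=3,j=2): S=86.6592, K−S=24.1408, hold=28.4351 ⇒ V=28.4351 continue | (k=3,j=3): S=118.5882, K−S=0.0000, hold=11.3134 ⇒ V=11.3134 continue
k=2: (k=2,j=0): S=54.1345, K−S=56.6655, hold=56.7972 ⇒ V=56.7972 continue | (k=2,j=1): S=74.0800, K−S=36.7200, hold=38.9602 ⇒ V=38.9602 continue | (k=2,j=2): S=101.3743, K−S=9.4257, hold=20.6241 ⇒ V=20.6241 continue
k=1: (k=1,j=0): S=63.3268, K−S=47.4732, hold=48.5547 ⇒ V=48.5547 continue | (k=1,j=1): S=86.6592, K−S=24.1408, hold=30.5623 ⇒ V=30.5623 continue
k=0: (k=0,j=0): S=74.0800, K−S=36.7200, hold=40.2741 ⇒ V=40.2741 continue

price = 40.2741
tree:
40.2741
48.5547 30.5623
56.7972 38.9602 20.6241
64.5235 47.9009 28.4351 11.3134
71.2408 56.6655 37.6668 17.4658 3.9372
76.9831 64.5235 47.5089 26.0355 7.2062 0.0000
81.8919 71.2408 56.6655 36.7951 13.1895 0.0000 0.0000
86.0881 76.9831 64.5235 47.4732 24.1408 0.0000 0.0000 0.0000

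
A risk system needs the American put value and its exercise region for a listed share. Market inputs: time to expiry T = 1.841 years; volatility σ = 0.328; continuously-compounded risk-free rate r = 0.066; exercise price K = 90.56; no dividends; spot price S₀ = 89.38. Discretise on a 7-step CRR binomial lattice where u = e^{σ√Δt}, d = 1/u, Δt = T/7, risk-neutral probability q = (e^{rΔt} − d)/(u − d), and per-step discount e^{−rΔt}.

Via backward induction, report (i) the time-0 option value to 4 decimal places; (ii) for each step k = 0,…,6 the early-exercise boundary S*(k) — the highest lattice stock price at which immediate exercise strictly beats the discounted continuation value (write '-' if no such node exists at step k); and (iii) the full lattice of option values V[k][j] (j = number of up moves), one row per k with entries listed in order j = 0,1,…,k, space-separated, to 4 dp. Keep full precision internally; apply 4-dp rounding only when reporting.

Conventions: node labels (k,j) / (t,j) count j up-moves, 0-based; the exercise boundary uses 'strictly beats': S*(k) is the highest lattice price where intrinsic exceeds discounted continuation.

Δt=0.26300, u=1.18319, d=0.84518, q=0.50985, disc=e^(-rΔt)=0.98279
k=7 terminal: V=max(K-S,0) → 63.0258 52.0142 36.5987 15.0181 0.0000 0.0000 0.0000 0.0000
k=6: j=0 S=32.5780 intr=57.9820 cont=56.4236 V=57.9820[EX]; j=1 S=45.6068 intr=44.9532 cont=43.3948 V=44.9532[EX]; j=2 S=63.8462 intr=26.7138 cont=25.1554 V=26.7138[EX]; j=3 S=89.3800 intr=1.1800 cont=7.2345 V=7.2345[hold]; j=4 S=125.1255 intr=0.0000 cont=0.0000 V=0.0000[hold]; j=5 S=175.1665 intr=0.0000 cont=0.0000 V=0.0000[hold]; j=6 S=245.2202 intr=0.0000 cont=0.0000 V=0.0000[hold]  S*(6)=63.8462
k=5: j=0 S=38.5458 intr=52.0142 cont=50.4558 V=52.0142[EX]; j=1 S=53.9613 intr=36.5987 cont=35.0403 V=36.5987[EX]; j=2 S=75.5419 intr=15.0181 cont=16.4935 V=16.4935[hold]; j=3 S=105.7531 intr=0.0000 cont=3.4850 V=3.4850[hold]; j=4 S=148.0466 intr=0.0000 cont=0.0000 V=0.0000[hold]; j=5 S=207.2543 intr=0.0000 cont=0.0000 V=0.0000[hold]  S*(5)=53.9613
k=4: j=0 S=45.6068 intr=44.9532 cont=43.3948 V=44.9532[EX]; j=1 S=63.8462 intr=26.7138 cont=25.8947 V=26.7138[EX]; j=2 S=89.3800 intr=1.1800 cont=9.6914 V=9.6914[hold]; j=3 S=125.1255 intr=0.0000 cont=1.6788 V=1.6788[hold]; j=4 S=175.1665 intr=0.0000 cont=0.0000 V=0.0000[hold]  S*(4)=63.8462
k=3: j=0 S=53.9613 intr=36.5987 cont=35.0403 V=36.5987[EX]; j=1 S=75.5419 intr=15.0181 cont=17.7246 V=17.7246[hold]; j=2 S=105.7531 intr=0.0000 cont=5.5097 V=5.5097[hold]; j=3 S=148.0466 intr=0.0000 cont=0.8087 V=0.8087[hold]  S*(3)=53.9613
k=2: j=0 S=63.8462 intr=26.7138 cont=26.5116 V=26.7138[EX]; j=1 S=89.3800 intr=1.1800 cont=11.2990 V=11.2990[hold]; j=2 S=125.1255 intr=0.0000 cont=3.0593 V=3.0593[hold]  S*(2)=63.8462
k=1: j=0 S=75.5419 intr=15.0181 cont=18.5302 V=18.5302[hold]; j=1 S=105.7531 intr=0.0000 cont=6.9759 V=6.9759[hold]  S*(1)=-
k=0: j=0 S=89.3800 intr=1.1800 cont=12.4217 V=12.4217[hold]  S*(0)=-

price = 12.4217
boundary = - - 63.8462 53.9613 63.8462 53.9613 63.8462
tree:
12.4217
18.5302 6.9759
26.7138 11.2990 3.0593
36.5987 17.7246 5.5097 0.8087
44.9532 26.7138 9.6914 1.6788 0.0000
52.0142 36.5987 16.4935 3.4850 0.0000 0.0000
57.9820 44.9532 26.7138 7.2345 0.0000 0.0000 0.0000
63.0258 52.0142 36.5987 15.0181 0.0000 0.0000 0.0000 0.0000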